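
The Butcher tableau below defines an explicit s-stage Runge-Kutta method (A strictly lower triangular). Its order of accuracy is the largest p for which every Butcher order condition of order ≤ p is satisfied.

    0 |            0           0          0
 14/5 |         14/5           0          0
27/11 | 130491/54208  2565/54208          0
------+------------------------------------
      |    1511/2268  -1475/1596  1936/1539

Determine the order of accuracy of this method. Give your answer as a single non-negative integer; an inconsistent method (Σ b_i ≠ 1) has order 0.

b = (1511/2268, -1475/1596, 1936/1539)
c = (0, 14/5, 27/11)
Ac = (0, 0, 513/3872)
Σ b_i: 1511/2268·1 + (-1475/1596)·1 + 1936/1539·1 = 1 ✓
b·c: (-1475/1596)·14/5 + 1936/1539·27/11 = 1/2 ✓
b·c²: (-1475/1596)·196/25 + 1936/1539·729/121 = 1/3 ✓
b·Ac: 1936/1539·513/3872 = 1/6 ✓; 3 stages ⇒ order 3.

3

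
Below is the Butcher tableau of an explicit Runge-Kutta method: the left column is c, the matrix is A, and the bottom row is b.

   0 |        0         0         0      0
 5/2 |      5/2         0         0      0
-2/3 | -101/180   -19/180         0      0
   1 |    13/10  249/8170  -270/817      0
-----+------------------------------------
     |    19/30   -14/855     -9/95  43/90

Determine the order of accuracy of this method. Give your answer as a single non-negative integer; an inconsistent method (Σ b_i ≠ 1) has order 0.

4

b = (19/30, -14/855, -9/95, 43/90)
c = (0, 5/2, -2/3, 1)
Ac = (0, 0, -19/72, 51/172)
Σ b_i: 19/30·1 + (-14/855)·1 + (-9/95)·1 + 43/90·1 = 1 ✓
b·c: (-14/855)·5/2 + (-9/95)·(-2/3) + 43/90·1 = 1/2 ✓
b·c²: (-14/855)·25/4 + (-9/95)·4/9 + 43/90·1 = 1/3 ✓
b·Ac: (-9/95)·(-19/72) + 43/90·51/172 = 1/6 ✓
b·c³: (-14/855)·125/8 + (-9/95)·(-8/27) + 43/90·1 = 1/4 ✓
b·(c∘Ac): (-9/95)·19/108 + 43/90·51/172 = 1/8 ✓
b·Ac²: (-9/95)·(-95/144) + 43/90·15/344 = 1/12 ✓
b·A²c: 43/90·15/172 = 1/24 ✓; 4 stages ⇒ order 4.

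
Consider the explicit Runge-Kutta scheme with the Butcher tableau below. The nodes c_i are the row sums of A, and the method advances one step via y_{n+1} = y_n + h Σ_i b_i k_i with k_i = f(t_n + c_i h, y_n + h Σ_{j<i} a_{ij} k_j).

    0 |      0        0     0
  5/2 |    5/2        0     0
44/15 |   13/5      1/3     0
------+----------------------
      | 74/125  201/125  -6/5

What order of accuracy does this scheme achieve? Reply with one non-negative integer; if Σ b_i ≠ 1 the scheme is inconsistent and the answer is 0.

2

b = (74/125, 201/125, -6/5)
c = (0, 5/2, 44/15)
Ac = (0, 0, 5/6)
Σ b_i: 74/125·1 + 201/125·1 + (-6/5)·1 = 1 ✓
b·c: 201/125·5/2 + (-6/5)·44/15 = 1/2 ✓
b·c²: 201/125·25/4 + (-6/5)·1936/225 = -413/1500 ≠ 1/3 ⇒ order 2.
b·Ac: (-6/5)·5/6 = -1 ≠ 1/6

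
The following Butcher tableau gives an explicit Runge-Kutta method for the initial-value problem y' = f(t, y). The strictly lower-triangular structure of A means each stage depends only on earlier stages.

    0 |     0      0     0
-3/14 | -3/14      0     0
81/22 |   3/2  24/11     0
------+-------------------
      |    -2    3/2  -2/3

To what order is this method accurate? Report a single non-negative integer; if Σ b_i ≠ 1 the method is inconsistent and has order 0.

b = (-2, 3/2, -2/3)
c = (0, -3/14, 81/22)
Ac = (0, 0, -36/77)
Σ b_i: (-2)·1 + 3/2·1 + (-2/3)·1 = -7/6 ≠ 1 ⇒ order 0.

0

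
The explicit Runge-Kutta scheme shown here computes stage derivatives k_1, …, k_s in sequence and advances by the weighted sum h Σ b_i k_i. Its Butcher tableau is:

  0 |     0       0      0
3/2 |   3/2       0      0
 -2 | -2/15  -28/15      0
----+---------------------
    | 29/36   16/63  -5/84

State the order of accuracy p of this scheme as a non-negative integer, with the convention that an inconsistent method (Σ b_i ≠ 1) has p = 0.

3

b = (29/36, 16/63, -5/84)
c = (0, 3/2, -2)
Ac = (0, 0, -14/5)
Σ b_i: 29/36·1 + 16/63·1 + (-5/84)·1 = 1 ✓
b·c: 16/63·3/2 + (-5/84)·(-2) = 1/2 ✓
b·c²: 16/63·9/4 + (-5/84)·4 = 1/3 ✓
b·Ac: (-5/84)·(-14/5) = 1/6 ✓; 3 stages ⇒ order 3.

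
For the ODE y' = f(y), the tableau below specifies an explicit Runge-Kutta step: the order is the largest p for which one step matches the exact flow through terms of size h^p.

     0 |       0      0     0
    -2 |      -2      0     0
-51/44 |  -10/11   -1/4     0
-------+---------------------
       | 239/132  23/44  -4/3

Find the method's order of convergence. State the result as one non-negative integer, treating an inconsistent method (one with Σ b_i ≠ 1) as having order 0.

2

b = (239/132, 23/44, -4/3)
c = (0, -2, -51/44)
Ac = (0, 0, 1/2)
Σ b_i: 239/132·1 + 23/44·1 + (-4/3)·1 = 1 ✓
b·c: 23/44·(-2) + (-4/3)·(-51/44) = 1/2 ✓
b·c²: 23/44·4 + (-4/3)·2601/1936 = 145/484 ≠ 1/3 ⇒ order 2.
b·Ac: (-4/3)·1/2 = -2/3 ≠ 1/6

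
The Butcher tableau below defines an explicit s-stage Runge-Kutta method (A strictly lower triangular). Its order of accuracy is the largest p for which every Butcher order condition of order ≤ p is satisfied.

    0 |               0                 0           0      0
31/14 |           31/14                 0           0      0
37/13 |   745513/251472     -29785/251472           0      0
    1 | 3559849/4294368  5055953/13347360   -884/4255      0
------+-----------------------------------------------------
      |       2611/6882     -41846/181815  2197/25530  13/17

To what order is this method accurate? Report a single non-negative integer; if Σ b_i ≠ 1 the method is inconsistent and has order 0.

b = (2611/6882, -41846/181815, 2197/25530, 13/17)
c = (0, 31/14, 37/13, 1)
Ac = (0, 0, -4255/16224, 1853/7488)
Σ b_i: 2611/6882·1 + (-41846/181815)·1 + 2197/25530·1 + 13/17·1 = 1 ✓
b·c: (-41846/181815)·31/14 + 2197/25530·37/13 + 13/17·1 = 1/2 ✓
b·c²: (-41846/181815)·961/196 + 2197/25530·1369/169 + 13/17·1 = 1/3 ✓
b·Ac: 2197/25530·(-4255/16224) + 13/17·1853/7488 = 1/6 ✓
b·c³: (-41846/181815)·29791/2744 + 2197/25530·50653/2197 + 13/17·1 = 1/4 ✓
b·(c∘Ac): 2197/25530·(-157435/210912) + 13/17·1853/7488 = 1/8 ✓
b·Ac²: 2197/25530·(-131905/227136) + 13/17·18275/104832 = 1/12 ✓
b·A²c: 13/17·17/312 = 1/24 ✓; 4 stages ⇒ order 4.

4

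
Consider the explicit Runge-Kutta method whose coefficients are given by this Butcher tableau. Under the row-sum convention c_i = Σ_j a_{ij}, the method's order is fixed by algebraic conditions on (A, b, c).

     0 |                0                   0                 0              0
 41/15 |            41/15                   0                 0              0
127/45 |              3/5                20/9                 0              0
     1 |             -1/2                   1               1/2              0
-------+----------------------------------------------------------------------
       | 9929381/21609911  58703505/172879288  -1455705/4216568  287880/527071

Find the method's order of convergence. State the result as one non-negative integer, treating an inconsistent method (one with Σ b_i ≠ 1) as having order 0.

3

b = (9929381/21609911, 58703505/172879288, -1455705/4216568, 287880/527071)
c = (0, 41/15, 127/45, 1)
Ac = (0, 0, 164/27, 373/90)
Σ b_i: 9929381/21609911·1 + 58703505/172879288·1 + (-1455705/4216568)·1 + 287880/527071·1 = 1 ✓
b·c: 58703505/172879288·41/15 + (-1455705/4216568)·127/45 + 287880/527071·1 = 1/2 ✓
b·c²: 58703505/172879288·1681/225 + (-1455705/4216568)·16129/2025 + 287880/527071·1 = 1/3 ✓
b·Ac: (-1455705/4216568)·164/27 + 287880/527071·373/90 = 1/6 ✓
b·c³: 58703505/172879288·68921/3375 + (-1455705/4216568)·2048383/91125 + 287880/527071·1 = -199260877/711545850 ≠ 1/4 ⇒ order 3.
b·(c∘Ac): (-1455705/4216568)·20828/1215 + 287880/527071·373/90 = -34671233/9487278 ≠ 1/8
b·Ac²: (-1455705/4216568)·6724/405 + 287880/527071·46387/4050 = 74579269/142309170 ≠ 1/12
b·A²c: 287880/527071·82/27 = 7868720/4743639 ≠ 1/24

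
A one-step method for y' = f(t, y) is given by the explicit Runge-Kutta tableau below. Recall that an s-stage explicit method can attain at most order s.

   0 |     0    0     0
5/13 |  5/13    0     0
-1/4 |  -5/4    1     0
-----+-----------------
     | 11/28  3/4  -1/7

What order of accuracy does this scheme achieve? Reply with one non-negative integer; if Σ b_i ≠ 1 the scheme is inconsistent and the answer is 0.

1

b = (11/28, 3/4, -1/7)
c = (0, 5/13, -1/4)
Ac = (0, 0, 5/13)
Σ b_i: 11/28·1 + 3/4·1 + (-1/7)·1 = 1 ✓
b·c: 3/4·5/13 + (-1/7)·(-1/4) = 59/182 ≠ 1/2 ⇒ order 1.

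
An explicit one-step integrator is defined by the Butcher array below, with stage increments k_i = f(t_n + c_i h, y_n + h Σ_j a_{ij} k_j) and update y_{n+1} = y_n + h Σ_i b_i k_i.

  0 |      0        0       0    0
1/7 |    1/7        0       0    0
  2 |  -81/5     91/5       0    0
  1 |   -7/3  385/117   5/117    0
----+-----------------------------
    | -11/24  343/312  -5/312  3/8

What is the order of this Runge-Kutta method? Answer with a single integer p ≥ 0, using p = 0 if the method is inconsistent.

b = (-11/24, 343/312, -5/312, 3/8)
c = (0, 1/7, 2, 1)
Ac = (0, 0, 13/5, 5/9)
Σ b_i: (-11/24)·1 + 343/312·1 + (-5/312)·1 + 3/8·1 = 1 ✓
b·c: 343/312·1/7 + (-5/312)·2 + 3/8·1 = 1/2 ✓
b·c²: 343/312·1/49 + (-5/312)·4 + 3/8·1 = 1/3 ✓
b·Ac: (-5/312)·13/5 + 3/8·5/9 = 1/6 ✓
b·c³: 343/312·1/343 + (-5/312)·8 + 3/8·1 = 1/4 ✓
b·(c∘Ac): (-5/312)·26/5 + 3/8·5/9 = 1/8 ✓
b·Ac²: (-5/312)·13/35 + 3/8·5/21 = 1/12 ✓
b·A²c: 3/8·1/9 = 1/24 ✓; 4 stages ⇒ order 4.

4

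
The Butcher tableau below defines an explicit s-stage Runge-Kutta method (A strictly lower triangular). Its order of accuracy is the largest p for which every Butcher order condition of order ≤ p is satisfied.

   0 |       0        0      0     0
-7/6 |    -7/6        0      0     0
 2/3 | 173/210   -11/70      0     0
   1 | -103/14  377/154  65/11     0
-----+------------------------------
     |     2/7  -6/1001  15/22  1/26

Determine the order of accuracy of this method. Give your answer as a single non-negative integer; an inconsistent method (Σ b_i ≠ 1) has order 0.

b = (2/7, -6/1001, 15/22, 1/26)
c = (0, -7/6, 2/3, 1)
Ac = (0, 0, 11/60, 13/12)
Σ b_i: 2/7·1 + (-6/1001)·1 + 15/22·1 + 1/26·1 = 1 ✓
b·c: (-6/1001)·(-7/6) + 15/22·2/3 + 1/26·1 = 1/2 ✓
b·c²: (-6/1001)·49/36 + 15/22·4/9 + 1/26·1 = 1/3 ✓
b·Ac: 15/22·11/60 + 1/26·13/12 = 1/6 ✓
b·c³: (-6/1001)·(-343/216) + 15/22·8/27 + 1/26·1 = 1/4 ✓
b·(c∘Ac): 15/22·11/90 + 1/26·13/12 = 1/8 ✓
b·Ac²: 15/22·(-77/360) + 1/26·143/24 = 1/12 ✓
b·A²c: 1/26·13/12 = 1/24 ✓; 4 stages ⇒ order 4.

4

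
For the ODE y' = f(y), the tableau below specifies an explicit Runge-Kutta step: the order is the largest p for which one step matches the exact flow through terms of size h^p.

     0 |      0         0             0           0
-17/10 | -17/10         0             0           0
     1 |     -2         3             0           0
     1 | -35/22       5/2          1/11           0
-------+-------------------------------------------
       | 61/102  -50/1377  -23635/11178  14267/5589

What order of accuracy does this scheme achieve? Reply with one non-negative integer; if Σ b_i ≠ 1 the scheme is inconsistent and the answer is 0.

3

b = (61/102, -50/1377, -23635/11178, 14267/5589)
c = (0, -17/10, 1, 1)
Ac = (0, 0, -51/10, -183/44)
Σ b_i: 61/102·1 + (-50/1377)·1 + (-23635/11178)·1 + 14267/5589·1 = 1 ✓
b·c: (-50/1377)·(-17/10) + (-23635/11178)·1 + 14267/5589·1 = 1/2 ✓
b·c²: (-50/1377)·289/100 + (-23635/11178)·1 + 14267/5589·1 = 1/3 ✓
b·Ac: (-23635/11178)·(-51/10) + 14267/5589·(-183/44) = 1/6 ✓
b·c³: (-50/1377)·(-4913/1000) + (-23635/11178)·1 + 14267/5589·1 = 37/60 ≠ 1/4 ⇒ order 3.
b·(c∘Ac): (-23635/11178)·(-51/10) + 14267/5589·(-183/44) = 1/6 ≠ 1/8
b·Ac²: (-23635/11178)·867/100 + 14267/5589·3219/440 = 1421/4140 ≠ 1/12
b·A²c: 14267/5589·(-51/110) = -22049/18630 ≠ 1/24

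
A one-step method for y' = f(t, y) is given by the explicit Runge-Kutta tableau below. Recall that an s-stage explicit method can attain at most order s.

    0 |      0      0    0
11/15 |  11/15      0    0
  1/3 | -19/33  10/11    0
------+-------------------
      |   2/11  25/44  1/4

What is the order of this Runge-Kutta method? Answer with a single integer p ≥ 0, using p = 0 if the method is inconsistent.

3

b = (2/11, 25/44, 1/4)
c = (0, 11/15, 1/3)
Ac = (0, 0, 2/3)
Σ b_i: 2/11·1 + 25/44·1 + 1/4·1 = 1 ✓
b·c: 25/44·11/15 + 1/4·1/3 = 1/2 ✓
b·c²: 25/44·121/225 + 1/4·1/9 = 1/3 ✓
b·Ac: 1/4·2/3 = 1/6 ✓; 3 stages ⇒ order 3.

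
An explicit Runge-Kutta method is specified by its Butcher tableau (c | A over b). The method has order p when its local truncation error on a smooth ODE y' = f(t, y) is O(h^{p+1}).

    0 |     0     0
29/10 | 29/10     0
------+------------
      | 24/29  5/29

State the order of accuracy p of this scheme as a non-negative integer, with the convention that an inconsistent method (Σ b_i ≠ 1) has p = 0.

b = (24/29, 5/29)
c = (0, 29/10)
Σ b_i: 24/29·1 + 5/29·1 = 1 ✓
b·c: 5/29·29/10 = 1/2 ✓; 2 stages ⇒ order 2.

2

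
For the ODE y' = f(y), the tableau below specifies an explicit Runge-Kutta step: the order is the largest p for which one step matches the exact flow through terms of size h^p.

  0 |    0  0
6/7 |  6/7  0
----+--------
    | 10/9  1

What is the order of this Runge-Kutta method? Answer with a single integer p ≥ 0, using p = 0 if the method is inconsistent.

b = (10/9, 1)
c = (0, 6/7)
Σ b_i: 10/9·1 + 1·1 = 19/9 ≠ 1 ⇒ order 0.

0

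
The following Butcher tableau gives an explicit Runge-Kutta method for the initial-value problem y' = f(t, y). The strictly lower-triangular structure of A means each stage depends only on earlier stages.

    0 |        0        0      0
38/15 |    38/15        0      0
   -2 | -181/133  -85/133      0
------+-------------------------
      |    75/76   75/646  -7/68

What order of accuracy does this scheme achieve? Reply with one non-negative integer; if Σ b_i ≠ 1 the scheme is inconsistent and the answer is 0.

3

b = (75/76, 75/646, -7/68)
c = (0, 38/15, -2)
Ac = (0, 0, -34/21)
Σ b_i: 75/76·1 + 75/646·1 + (-7/68)·1 = 1 ✓
b·c: 75/646·38/15 + (-7/68)·(-2) = 1/2 ✓
b·c²: 75/646·1444/225 + (-7/68)·4 = 1/3 ✓
b·Ac: (-7/68)·(-34/21) = 1/6 ✓; 3 stages ⇒ order 3.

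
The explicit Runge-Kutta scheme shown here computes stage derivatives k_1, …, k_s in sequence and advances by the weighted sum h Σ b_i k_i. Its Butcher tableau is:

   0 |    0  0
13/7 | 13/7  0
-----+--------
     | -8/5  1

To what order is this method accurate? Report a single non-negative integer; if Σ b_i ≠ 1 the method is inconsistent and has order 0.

b = (-8/5, 1)
c = (0, 13/7)
Σ b_i: (-8/5)·1 + 1·1 = -3/5 ≠ 1 ⇒ order 0.

0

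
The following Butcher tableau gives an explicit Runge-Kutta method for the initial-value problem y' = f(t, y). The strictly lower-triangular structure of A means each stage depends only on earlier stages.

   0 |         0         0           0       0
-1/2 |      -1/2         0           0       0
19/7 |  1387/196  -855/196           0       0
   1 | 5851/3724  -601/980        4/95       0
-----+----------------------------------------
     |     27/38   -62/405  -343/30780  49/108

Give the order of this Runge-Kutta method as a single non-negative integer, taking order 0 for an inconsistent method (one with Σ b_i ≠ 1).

4

b = (27/38, -62/405, -343/30780, 49/108)
c = (0, -1/2, 19/7, 1)
Ac = (0, 0, 855/392, 165/392)
Σ b_i: 27/38·1 + (-62/405)·1 + (-343/30780)·1 + 49/108·1 = 1 ✓
b·c: (-62/405)·(-1/2) + (-343/30780)·19/7 + 49/108·1 = 1/2 ✓
b·c²: (-62/405)·1/4 + (-343/30780)·361/49 + 49/108·1 = 1/3 ✓
b·Ac: (-343/30780)·855/392 + 49/108·165/392 = 1/6 ✓
b·c³: (-62/405)·(-1/8) + (-343/30780)·6859/343 + 49/108·1 = 1/4 ✓
b·(c∘Ac): (-343/30780)·16245/2744 + 49/108·165/392 = 1/8 ✓
b·Ac²: (-343/30780)·(-855/784) + 49/108·123/784 = 1/12 ✓
b·A²c: 49/108·9/98 = 1/24 ✓; 4 stages ⇒ order 4.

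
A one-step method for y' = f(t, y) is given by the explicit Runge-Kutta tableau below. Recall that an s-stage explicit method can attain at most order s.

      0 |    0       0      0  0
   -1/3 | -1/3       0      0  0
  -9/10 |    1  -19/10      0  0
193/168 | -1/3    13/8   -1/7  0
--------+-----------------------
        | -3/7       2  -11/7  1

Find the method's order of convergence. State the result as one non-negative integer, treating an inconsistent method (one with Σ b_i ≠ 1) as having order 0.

b = (-3/7, 2, -11/7, 1)
c = (0, -1/3, -9/10, 193/168)
Ac = (0, 0, 19/30, -347/840)
Σ b_i: (-3/7)·1 + 2·1 + (-11/7)·1 + 1·1 = 1 ✓
b·c: 2·(-1/3) + (-11/7)·(-9/10) + 1·193/168 = 531/280 ≠ 1/2 ⇒ order 1.

1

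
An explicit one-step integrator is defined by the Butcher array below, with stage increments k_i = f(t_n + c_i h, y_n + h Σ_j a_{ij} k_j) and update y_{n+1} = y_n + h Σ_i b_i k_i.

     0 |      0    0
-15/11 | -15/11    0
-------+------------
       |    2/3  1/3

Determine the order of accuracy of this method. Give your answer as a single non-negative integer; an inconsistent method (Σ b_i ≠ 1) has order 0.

1

b = (2/3, 1/3)
c = (0, -15/11)
Σ b_i: 2/3·1 + 1/3·1 = 1 ✓
b·c: 1/3·(-15/11) = -5/11 ≠ 1/2 ⇒ order 1.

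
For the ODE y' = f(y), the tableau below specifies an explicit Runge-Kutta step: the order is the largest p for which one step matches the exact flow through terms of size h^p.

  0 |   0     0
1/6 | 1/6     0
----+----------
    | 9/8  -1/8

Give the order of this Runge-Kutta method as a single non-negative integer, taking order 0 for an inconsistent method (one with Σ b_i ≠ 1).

1

b = (9/8, -1/8)
c = (0, 1/6)
Σ b_i: 9/8·1 + (-1/8)·1 = 1 ✓
b·c: (-1/8)·1/6 = -1/48 ≠ 1/2 ⇒ order 1.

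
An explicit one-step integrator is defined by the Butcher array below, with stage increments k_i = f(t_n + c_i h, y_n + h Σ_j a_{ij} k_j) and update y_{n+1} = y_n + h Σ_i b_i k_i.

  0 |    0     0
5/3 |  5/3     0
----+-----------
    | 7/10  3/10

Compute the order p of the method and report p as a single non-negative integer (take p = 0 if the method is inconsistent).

b = (7/10, 3/10)
c = (0, 5/3)
Σ b_i: 7/10·1 + 3/10·1 = 1 ✓
b·c: 3/10·5/3 = 1/2 ✓; 2 stages ⇒ order 2.

2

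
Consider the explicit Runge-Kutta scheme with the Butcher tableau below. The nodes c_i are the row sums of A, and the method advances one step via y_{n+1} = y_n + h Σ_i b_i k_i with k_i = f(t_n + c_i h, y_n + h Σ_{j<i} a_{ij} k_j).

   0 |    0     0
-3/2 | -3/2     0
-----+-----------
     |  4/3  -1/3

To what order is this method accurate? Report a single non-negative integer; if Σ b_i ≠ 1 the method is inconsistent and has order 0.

b = (4/3, -1/3)
c = (0, -3/2)
Σ b_i: 4/3·1 + (-1/3)·1 = 1 ✓
b·c: (-1/3)·(-3/2) = 1/2 ✓; 2 stages ⇒ order 2.

2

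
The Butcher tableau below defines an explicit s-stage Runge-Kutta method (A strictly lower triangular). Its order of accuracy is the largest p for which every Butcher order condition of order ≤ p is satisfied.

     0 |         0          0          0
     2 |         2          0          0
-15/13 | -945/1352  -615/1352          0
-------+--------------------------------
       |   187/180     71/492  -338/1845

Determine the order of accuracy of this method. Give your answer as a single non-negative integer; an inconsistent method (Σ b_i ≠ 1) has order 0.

b = (187/180, 71/492, -338/1845)
c = (0, 2, -15/13)
Ac = (0, 0, -615/676)
Σ b_i: 187/180·1 + 71/492·1 + (-338/1845)·1 = 1 ✓
b·c: 71/492·2 + (-338/1845)·(-15/13) = 1/2 ✓
b·c²: 71/492·4 + (-338/1845)·225/169 = 1/3 ✓
b·Ac: (-338/1845)·(-615/676) = 1/6 ✓; 3 stages ⇒ order 3.

3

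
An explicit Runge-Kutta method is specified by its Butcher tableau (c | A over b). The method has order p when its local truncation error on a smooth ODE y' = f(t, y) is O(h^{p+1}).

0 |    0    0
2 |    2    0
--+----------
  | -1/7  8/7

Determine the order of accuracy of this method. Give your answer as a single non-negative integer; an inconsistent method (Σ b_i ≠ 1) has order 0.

b = (-1/7, 8/7)
c = (0, 2)
Σ b_i: (-1/7)·1 + 8/7·1 = 1 ✓
b·c: 8/7·2 = 16/7 ≠ 1/2 ⇒ order 1.

1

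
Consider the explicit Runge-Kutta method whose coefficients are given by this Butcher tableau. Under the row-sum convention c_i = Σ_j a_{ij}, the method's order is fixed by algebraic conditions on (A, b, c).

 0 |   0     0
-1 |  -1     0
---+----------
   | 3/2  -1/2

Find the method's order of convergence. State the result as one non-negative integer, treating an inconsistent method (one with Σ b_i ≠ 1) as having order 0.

2

b = (3/2, -1/2)
c = (0, -1)
Σ b_i: 3/2·1 + (-1/2)·1 = 1 ✓
b·c: (-1/2)·(-1) = 1/2 ✓; 2 stages ⇒ order 2.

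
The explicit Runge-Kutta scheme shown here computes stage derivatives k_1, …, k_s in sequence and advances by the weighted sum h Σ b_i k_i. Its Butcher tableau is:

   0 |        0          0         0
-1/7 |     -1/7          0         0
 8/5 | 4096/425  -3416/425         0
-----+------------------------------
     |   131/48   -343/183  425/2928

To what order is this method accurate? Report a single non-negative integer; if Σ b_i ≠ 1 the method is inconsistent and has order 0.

3

b = (131/48, -343/183, 425/2928)
c = (0, -1/7, 8/5)
Ac = (0, 0, 488/425)
Σ b_i: 131/48·1 + (-343/183)·1 + 425/2928·1 = 1 ✓
b·c: (-343/183)·(-1/7) + 425/2928·8/5 = 1/2 ✓
b·c²: (-343/183)·1/49 + 425/2928·64/25 = 1/3 ✓
b·Ac: 425/2928·488/425 = 1/6 ✓; 3 stages ⇒ order 3.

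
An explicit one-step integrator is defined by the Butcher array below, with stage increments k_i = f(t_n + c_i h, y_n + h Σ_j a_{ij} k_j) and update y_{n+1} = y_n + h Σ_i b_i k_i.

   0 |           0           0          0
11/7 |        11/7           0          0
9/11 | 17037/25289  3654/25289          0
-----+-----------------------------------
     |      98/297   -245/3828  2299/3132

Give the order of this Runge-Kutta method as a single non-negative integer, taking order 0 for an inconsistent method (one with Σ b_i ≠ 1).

3

b = (98/297, -245/3828, 2299/3132)
c = (0, 11/7, 9/11)
Ac = (0, 0, 522/2299)
Σ b_i: 98/297·1 + (-245/3828)·1 + 2299/3132·1 = 1 ✓
b·c: (-245/3828)·11/7 + 2299/3132·9/11 = 1/2 ✓
b·c²: (-245/3828)·121/49 + 2299/3132·81/121 = 1/3 ✓
b·Ac: 2299/3132·522/2299 = 1/6 ✓; 3 stages ⇒ order 3.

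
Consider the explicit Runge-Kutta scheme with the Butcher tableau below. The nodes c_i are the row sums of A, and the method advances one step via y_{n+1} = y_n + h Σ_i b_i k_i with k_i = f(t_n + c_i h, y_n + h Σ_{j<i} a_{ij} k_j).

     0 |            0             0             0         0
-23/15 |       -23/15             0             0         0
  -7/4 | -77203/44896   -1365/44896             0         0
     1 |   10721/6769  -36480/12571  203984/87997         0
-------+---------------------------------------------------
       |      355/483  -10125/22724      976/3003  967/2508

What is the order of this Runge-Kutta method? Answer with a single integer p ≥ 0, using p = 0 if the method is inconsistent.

4

b = (355/483, -10125/22724, 976/3003, 967/2508)
c = (0, -23/15, -7/4, 1)
Ac = (0, 0, 91/1952, 380/967)
Σ b_i: 355/483·1 + (-10125/22724)·1 + 976/3003·1 + 967/2508·1 = 1 ✓
b·c: (-10125/22724)·(-23/15) + 976/3003·(-7/4) + 967/2508·1 = 1/2 ✓
b·c²: (-10125/22724)·529/225 + 976/3003·49/16 + 967/2508·1 = 1/3 ✓
b·Ac: 976/3003·91/1952 + 967/2508·380/967 = 1/6 ✓
b·c³: (-10125/22724)·(-12167/3375) + 976/3003·(-343/64) + 967/2508·1 = 1/4 ✓
b·(c∘Ac): 976/3003·(-637/7808) + 967/2508·380/967 = 1/8 ✓
b·Ac²: 976/3003·(-2093/29280) + 967/2508·4009/14505 = 1/12 ✓
b·A²c: 967/2508·209/1934 = 1/24 ✓; 4 stages ⇒ order 4.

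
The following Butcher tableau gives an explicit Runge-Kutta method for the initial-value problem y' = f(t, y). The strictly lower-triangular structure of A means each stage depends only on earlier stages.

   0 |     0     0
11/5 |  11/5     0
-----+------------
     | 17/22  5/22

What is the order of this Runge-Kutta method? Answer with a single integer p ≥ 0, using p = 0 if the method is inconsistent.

2

b = (17/22, 5/22)
c = (0, 11/5)
Σ b_i: 17/22·1 + 5/22·1 = 1 ✓
b·c: 5/22·11/5 = 1/2 ✓; 2 stages ⇒ order 2.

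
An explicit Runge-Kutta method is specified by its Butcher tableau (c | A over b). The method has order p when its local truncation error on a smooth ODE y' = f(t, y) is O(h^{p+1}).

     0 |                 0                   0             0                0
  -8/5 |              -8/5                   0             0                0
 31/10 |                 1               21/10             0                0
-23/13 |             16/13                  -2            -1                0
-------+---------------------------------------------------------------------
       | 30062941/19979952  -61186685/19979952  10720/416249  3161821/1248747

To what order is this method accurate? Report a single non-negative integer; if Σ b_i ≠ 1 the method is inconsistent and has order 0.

3

b = (30062941/19979952, -61186685/19979952, 10720/416249, 3161821/1248747)
c = (0, -8/5, 31/10, -23/13)
Ac = (0, 0, -84/25, 1/10)
Σ b_i: 30062941/19979952·1 + (-61186685/19979952)·1 + 10720/416249·1 + 3161821/1248747·1 = 1 ✓
b·c: (-61186685/19979952)·(-8/5) + 10720/416249·31/10 + 3161821/1248747·(-23/13) = 1/2 ✓
b·c²: (-61186685/19979952)·64/25 + 10720/416249·961/100 + 3161821/1248747·529/169 = 1/3 ✓
b·Ac: 10720/416249·(-84/25) + 3161821/1248747·1/10 = 1/6 ✓
b·c³: (-61186685/19979952)·(-512/125) + 10720/416249·29791/1000 + 3161821/1248747·(-12167/2197) = -96234117/135280925 ≠ 1/4 ⇒ order 3.
b·(c∘Ac): 10720/416249·(-1302/125) + 3161821/1248747·(-23/130) = -44718883/62437350 ≠ 1/8
b·Ac²: 10720/416249·672/125 + 3161821/1248747·(-1473/100) = -1546691039/41624900 ≠ 1/12
b·A²c: 3161821/1248747·84/25 = 88530988/10406225 ≠ 1/24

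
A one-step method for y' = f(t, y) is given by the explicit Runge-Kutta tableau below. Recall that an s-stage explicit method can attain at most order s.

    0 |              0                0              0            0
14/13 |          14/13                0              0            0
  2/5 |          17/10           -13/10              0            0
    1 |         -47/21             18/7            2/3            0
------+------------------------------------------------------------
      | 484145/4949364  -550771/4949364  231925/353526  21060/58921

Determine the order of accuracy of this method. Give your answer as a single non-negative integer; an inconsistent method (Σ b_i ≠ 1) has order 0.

b = (484145/4949364, -550771/4949364, 231925/353526, 21060/58921)
c = (0, 14/13, 2/5, 1)
Ac = (0, 0, -7/5, 592/195)
Σ b_i: 484145/4949364·1 + (-550771/4949364)·1 + 231925/353526·1 + 21060/58921·1 = 1 ✓
b·c: (-550771/4949364)·14/13 + 231925/353526·2/5 + 21060/58921·1 = 1/2 ✓
b·c²: (-550771/4949364)·196/169 + 231925/353526·4/25 + 21060/58921·1 = 1/3 ✓
b·Ac: 231925/353526·(-7/5) + 21060/58921·592/195 = 1/6 ✓
b·c³: (-550771/4949364)·2744/2197 + 231925/353526·8/125 + 21060/58921·1 = 997398/3829865 ≠ 1/4 ⇒ order 3.
b·(c∘Ac): 231925/353526·(-14/25) + 21060/58921·592/195 = 126869/176763 ≠ 1/8
b·Ac²: 231925/353526·(-98/65) + 21060/58921·39152/12675 = 1320923/11489595 ≠ 1/12
b·A²c: 21060/58921·(-14/15) = -19656/58921 ≠ 1/24

3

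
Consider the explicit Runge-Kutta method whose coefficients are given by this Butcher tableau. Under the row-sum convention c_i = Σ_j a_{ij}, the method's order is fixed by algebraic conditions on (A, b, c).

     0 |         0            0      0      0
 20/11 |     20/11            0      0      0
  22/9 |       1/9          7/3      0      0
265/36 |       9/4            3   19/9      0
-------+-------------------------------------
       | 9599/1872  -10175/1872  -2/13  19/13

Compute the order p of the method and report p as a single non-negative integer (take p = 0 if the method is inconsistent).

2

b = (9599/1872, -10175/1872, -2/13, 19/13)
c = (0, 20/11, 22/9, 265/36)
Ac = (0, 0, 140/33, 9458/891)
Σ b_i: 9599/1872·1 + (-10175/1872)·1 + (-2/13)·1 + 19/13·1 = 1 ✓
b·c: (-10175/1872)·20/11 + (-2/13)·22/9 + 19/13·265/36 = 1/2 ✓
b·c²: (-10175/1872)·400/121 + (-2/13)·484/81 + 19/13·70225/1296 = 11176657/185328 ≠ 1/3 ⇒ order 2.
b·Ac: (-2/13)·140/33 + 19/13·9458/891 = 172142/11583 ≠ 1/6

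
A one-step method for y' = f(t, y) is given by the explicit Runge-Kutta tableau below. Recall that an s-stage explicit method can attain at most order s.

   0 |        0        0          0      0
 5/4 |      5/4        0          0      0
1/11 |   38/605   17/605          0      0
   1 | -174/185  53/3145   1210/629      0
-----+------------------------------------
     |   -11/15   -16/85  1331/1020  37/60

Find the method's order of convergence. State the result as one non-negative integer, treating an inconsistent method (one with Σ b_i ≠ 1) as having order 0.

b = (-11/15, -16/85, 1331/1020, 37/60)
c = (0, 5/4, 1/11, 1)
Ac = (0, 0, 17/484, 29/148)
Σ b_i: (-11/15)·1 + (-16/85)·1 + 1331/1020·1 + 37/60·1 = 1 ✓
b·c: (-16/85)·5/4 + 1331/1020·1/11 + 37/60·1 = 1/2 ✓
b·c²: (-16/85)·25/16 + 1331/1020·1/121 + 37/60·1 = 1/3 ✓
b·Ac: 1331/1020·17/484 + 37/60·29/148 = 1/6 ✓
b·c³: (-16/85)·125/64 + 1331/1020·1/1331 + 37/60·1 = 1/4 ✓
b·(c∘Ac): 1331/1020·17/5324 + 37/60·29/148 = 1/8 ✓
b·Ac²: 1331/1020·85/1936 + 37/60·25/592 = 1/12 ✓
b·A²c: 37/60·5/74 = 1/24 ✓; 4 stages ⇒ order 4.

4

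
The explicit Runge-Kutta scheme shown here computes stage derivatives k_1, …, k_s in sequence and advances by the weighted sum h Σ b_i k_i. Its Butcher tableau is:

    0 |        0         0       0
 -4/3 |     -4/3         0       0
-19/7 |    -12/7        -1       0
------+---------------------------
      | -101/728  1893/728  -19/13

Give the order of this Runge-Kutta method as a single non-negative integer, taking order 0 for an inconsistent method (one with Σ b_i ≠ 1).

2

b = (-101/728, 1893/728, -19/13)
c = (0, -4/3, -19/7)
Ac = (0, 0, 4/3)
Σ b_i: (-101/728)·1 + 1893/728·1 + (-19/13)·1 = 1 ✓
b·c: 1893/728·(-4/3) + (-19/13)·(-19/7) = 1/2 ✓
b·c²: 1893/728·16/9 + (-19/13)·361/49 = -11743/1911 ≠ 1/3 ⇒ order 2.
b·Ac: (-19/13)·4/3 = -76/39 ≠ 1/6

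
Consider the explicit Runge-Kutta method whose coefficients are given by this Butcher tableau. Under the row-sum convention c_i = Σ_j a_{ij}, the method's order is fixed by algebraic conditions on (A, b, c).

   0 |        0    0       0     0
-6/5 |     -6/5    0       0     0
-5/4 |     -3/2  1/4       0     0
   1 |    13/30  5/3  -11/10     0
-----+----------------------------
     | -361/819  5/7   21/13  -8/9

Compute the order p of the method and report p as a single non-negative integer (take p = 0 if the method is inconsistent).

b = (-361/819, 5/7, 21/13, -8/9)
c = (0, -6/5, -5/4, 1)
Ac = (0, 0, -3/10, -5/8)
Σ b_i: (-361/819)·1 + 5/7·1 + 21/13·1 + (-8/9)·1 = 1 ✓
b·c: 5/7·(-6/5) + 21/13·(-5/4) + (-8/9)·1 = -12335/3276 ≠ 1/2 ⇒ order 1.

1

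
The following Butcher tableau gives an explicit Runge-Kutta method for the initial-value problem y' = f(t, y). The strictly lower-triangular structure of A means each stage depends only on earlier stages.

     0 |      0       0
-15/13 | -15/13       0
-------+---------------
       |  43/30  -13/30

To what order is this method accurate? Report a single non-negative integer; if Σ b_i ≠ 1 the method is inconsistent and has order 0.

2

b = (43/30, -13/30)
c = (0, -15/13)
Σ b_i: 43/30·1 + (-13/30)·1 = 1 ✓
b·c: (-13/30)·(-15/13) = 1/2 ✓; 2 stages ⇒ order 2.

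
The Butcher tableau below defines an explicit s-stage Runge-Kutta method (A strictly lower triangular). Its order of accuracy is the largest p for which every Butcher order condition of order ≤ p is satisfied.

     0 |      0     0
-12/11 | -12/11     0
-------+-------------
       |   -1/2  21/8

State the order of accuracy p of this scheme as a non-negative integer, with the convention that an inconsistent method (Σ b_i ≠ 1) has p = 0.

0

b = (-1/2, 21/8)
c = (0, -12/11)
Σ b_i: (-1/2)·1 + 21/8·1 = 17/8 ≠ 1 ⇒ order 0.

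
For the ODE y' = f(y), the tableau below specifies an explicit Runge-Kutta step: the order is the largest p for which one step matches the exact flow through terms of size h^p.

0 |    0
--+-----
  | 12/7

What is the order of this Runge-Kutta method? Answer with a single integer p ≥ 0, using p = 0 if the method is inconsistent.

0

b = (12/7)
c = (0)
Σ b_i: 12/7·1 = 12/7 ≠ 1 ⇒ order 0.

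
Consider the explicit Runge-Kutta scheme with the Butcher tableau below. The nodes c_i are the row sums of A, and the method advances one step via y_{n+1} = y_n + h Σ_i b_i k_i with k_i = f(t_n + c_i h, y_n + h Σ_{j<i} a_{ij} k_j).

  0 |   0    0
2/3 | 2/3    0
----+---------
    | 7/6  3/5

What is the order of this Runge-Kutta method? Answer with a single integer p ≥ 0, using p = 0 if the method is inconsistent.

0

b = (7/6, 3/5)
c = (0, 2/3)
Σ b_i: 7/6·1 + 3/5·1 = 53/30 ≠ 1 ⇒ order 0.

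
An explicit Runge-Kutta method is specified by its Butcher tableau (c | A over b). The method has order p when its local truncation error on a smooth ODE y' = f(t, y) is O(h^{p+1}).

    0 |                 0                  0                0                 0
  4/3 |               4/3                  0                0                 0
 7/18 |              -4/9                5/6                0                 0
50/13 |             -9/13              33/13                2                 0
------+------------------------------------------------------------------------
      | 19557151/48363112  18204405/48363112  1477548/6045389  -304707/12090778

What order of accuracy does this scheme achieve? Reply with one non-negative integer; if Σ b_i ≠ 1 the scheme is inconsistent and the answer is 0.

b = (19557151/48363112, 18204405/48363112, 1477548/6045389, -304707/12090778)
c = (0, 4/3, 7/18, 50/13)
Ac = (0, 0, 10/9, 487/117)
Σ b_i: 19557151/48363112·1 + 18204405/48363112·1 + 1477548/6045389·1 + (-304707/12090778)·1 = 1 ✓
b·c: 18204405/48363112·4/3 + 1477548/6045389·7/18 + (-304707/12090778)·50/13 = 1/2 ✓
b·c²: 18204405/48363112·16/9 + 1477548/6045389·49/324 + (-304707/12090778)·2500/169 = 1/3 ✓
b·Ac: 1477548/6045389·10/9 + (-304707/12090778)·487/117 = 1/6 ✓
b·c³: 18204405/48363112·64/27 + 1477548/6045389·343/5832 + (-304707/12090778)·125000/2197 = -319657883/606266154 ≠ 1/4 ⇒ order 3.
b·(c∘Ac): 1477548/6045389·35/81 + (-304707/12090778)·24350/1521 = -5401835/18136167 ≠ 1/8
b·Ac²: 1477548/6045389·40/27 + (-304707/12090778)·10141/2106 = 22453721/93271716 ≠ 1/12
b·A²c: (-304707/12090778)·20/9 = -1015690/18136167 ≠ 1/24

3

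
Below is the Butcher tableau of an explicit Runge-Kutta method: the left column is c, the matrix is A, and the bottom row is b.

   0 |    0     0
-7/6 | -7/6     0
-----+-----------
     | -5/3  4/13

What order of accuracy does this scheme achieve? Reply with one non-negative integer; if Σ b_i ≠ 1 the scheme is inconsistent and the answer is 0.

b = (-5/3, 4/13)
c = (0, -7/6)
Σ b_i: (-5/3)·1 + 4/13·1 = -53/39 ≠ 1 ⇒ order 0.

0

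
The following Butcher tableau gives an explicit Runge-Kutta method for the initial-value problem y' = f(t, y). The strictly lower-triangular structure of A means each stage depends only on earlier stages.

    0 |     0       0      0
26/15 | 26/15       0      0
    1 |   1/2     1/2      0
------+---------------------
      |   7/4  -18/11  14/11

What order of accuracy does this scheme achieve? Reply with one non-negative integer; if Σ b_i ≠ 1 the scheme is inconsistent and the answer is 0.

0

b = (7/4, -18/11, 14/11)
c = (0, 26/15, 1)
Ac = (0, 0, 13/15)
Σ b_i: 7/4·1 + (-18/11)·1 + 14/11·1 = 61/44 ≠ 1 ⇒ order 0.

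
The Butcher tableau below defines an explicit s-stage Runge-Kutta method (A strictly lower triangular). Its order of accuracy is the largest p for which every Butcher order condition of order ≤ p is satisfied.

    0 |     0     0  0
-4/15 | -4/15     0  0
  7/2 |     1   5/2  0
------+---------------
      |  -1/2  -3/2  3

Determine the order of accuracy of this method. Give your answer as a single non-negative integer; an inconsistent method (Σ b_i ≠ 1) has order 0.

b = (-1/2, -3/2, 3)
c = (0, -4/15, 7/2)
Ac = (0, 0, -2/3)
Σ b_i: (-1/2)·1 + (-3/2)·1 + 3·1 = 1 ✓
b·c: (-3/2)·(-4/15) + 3·7/2 = 109/10 ≠ 1/2 ⇒ order 1.

1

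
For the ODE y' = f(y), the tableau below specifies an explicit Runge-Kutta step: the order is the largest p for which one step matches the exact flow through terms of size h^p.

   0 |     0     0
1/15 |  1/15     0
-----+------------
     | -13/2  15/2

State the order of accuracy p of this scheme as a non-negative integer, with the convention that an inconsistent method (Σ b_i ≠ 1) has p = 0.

b = (-13/2, 15/2)
c = (0, 1/15)
Σ b_i: (-13/2)·1 + 15/2·1 = 1 ✓
b·c: 15/2·1/15 = 1/2 ✓; 2 stages ⇒ order 2.

2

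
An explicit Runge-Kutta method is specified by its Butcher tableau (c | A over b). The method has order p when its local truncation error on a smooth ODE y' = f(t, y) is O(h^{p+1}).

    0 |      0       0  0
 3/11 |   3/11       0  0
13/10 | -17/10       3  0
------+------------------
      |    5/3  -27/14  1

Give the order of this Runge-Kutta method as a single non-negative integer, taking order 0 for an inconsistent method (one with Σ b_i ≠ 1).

0

b = (5/3, -27/14, 1)
c = (0, 3/11, 13/10)
Ac = (0, 0, 9/11)
Σ b_i: 5/3·1 + (-27/14)·1 + 1·1 = 31/42 ≠ 1 ⇒ order 0.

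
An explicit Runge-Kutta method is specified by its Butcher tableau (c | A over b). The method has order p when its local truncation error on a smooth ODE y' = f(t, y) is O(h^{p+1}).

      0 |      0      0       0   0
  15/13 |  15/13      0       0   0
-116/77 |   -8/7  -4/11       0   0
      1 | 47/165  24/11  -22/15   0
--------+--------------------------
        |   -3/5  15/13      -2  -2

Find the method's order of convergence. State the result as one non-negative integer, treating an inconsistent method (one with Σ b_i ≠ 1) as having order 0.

0

b = (-3/5, 15/13, -2, -2)
c = (0, 15/13, -116/77, 1)
Ac = (0, 0, -60/143, 70976/15015)
Σ b_i: (-3/5)·1 + 15/13·1 + (-2)·1 + (-2)·1 = -224/65 ≠ 1 ⇒ order 0.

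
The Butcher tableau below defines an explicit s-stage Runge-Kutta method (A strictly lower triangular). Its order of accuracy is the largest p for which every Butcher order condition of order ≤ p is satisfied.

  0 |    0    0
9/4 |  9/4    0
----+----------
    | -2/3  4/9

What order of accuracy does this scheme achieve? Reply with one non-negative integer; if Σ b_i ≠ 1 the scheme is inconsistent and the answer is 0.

0

b = (-2/3, 4/9)
c = (0, 9/4)
Σ b_i: (-2/3)·1 + 4/9·1 = -2/9 ≠ 1 ⇒ order 0.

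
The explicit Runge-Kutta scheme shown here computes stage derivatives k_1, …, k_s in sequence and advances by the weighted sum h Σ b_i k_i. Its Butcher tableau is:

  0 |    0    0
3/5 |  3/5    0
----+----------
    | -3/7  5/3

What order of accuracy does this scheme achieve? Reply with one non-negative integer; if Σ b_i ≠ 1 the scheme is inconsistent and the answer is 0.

b = (-3/7, 5/3)
c = (0, 3/5)
Σ b_i: (-3/7)·1 + 5/3·1 = 26/21 ≠ 1 ⇒ order 0.

0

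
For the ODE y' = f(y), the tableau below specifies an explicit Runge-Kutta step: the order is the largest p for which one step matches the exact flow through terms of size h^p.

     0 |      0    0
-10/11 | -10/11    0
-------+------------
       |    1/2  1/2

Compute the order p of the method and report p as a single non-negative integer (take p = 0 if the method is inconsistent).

b = (1/2, 1/2)
c = (0, -10/11)
Σ b_i: 1/2·1 + 1/2·1 = 1 ✓
b·c: 1/2·(-10/11) = -5/11 ≠ 1/2 ⇒ order 1.

1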